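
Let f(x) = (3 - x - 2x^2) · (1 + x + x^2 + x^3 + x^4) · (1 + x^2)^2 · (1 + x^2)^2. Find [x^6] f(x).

(3 - x - 2x^2) has coefficients 3,-1,-2 for degrees 0…2.
(1 + x + x^2 + x^3 + x^4) has coefficients 1,1,1,1,1,0,0 for degrees 0…6.
Multiplying by (1 + x^2)^2 gives running coefficients 1,1,3,3,4,3,3 for degrees 0…6.
Finally multiplying by (1 + x^2)^2, the product of all factors after the first has coefficients 1,1,5,5,11,10,14 for degrees 0…6.
[x^6] = 3·14 − 1·10 − 2·11 = 10.

10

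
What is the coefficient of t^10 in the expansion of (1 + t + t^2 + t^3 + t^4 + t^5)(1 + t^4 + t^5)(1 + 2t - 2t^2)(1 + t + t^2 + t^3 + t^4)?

(1 + t + t^2 + t^3 + t^4 + t^5) has coefficients 1,1,1,1,1,1 for degrees 0…5.
(1 + t^4 + t^5) has coefficients 1,0,0,0,1,1,0,0,0,0,0 for degrees 0…10.
Multiplying by (1 + 2t - 2t^2) gives running coefficients 1,2,-2,0,1,3,0,-2,0,0,0 for degrees 0…10.
Finally multiplying by (1 + t + t^2 + t^3 + t^4), the product of all factors after the first has coefficients 1,3,1,1,2,4,2,2,2,1,-2 for degrees 0…10.
[t^10] = 1·(-2) + 1·1 + 1·2 + 1·2 + 1·2 + 1·4 = 9.

9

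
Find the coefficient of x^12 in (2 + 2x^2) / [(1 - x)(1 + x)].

The denominator gives the recurrence a_n = a_(n−2) for n ≥ 3; the numerator fixes a_0 = 2, a_1 = 0, a_2 = 4.
Iterating: 2, 0, 4, 0, 4, 0, 4, 0, 4, 0, 4, 0, 4, so a_12 = 4.

4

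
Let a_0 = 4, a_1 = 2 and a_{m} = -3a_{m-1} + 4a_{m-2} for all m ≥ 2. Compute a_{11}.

The ordinary generating function has denominator 1 + 3z - 4z^2.
Iterating the recurrence: a_0,…,a_{11} = 4, 2, 10, -22, 106, -406, 1642, -6550, 26218, -104854, 419434, -1677718.

-1677718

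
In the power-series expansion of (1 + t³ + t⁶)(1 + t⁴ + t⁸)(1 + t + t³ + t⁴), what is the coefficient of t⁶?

2

(1 + t³ + t⁶) has coefficients 1,0,0,1,0,0,1 for degrees 0…6.
(1 + t⁴ + t⁸) has coefficients 1,0,0,0,1,0,0 for degrees 0…6.
Finally multiplying by (1 + t + t³ + t⁴), the product of all factors after the first has coefficients 1,1,0,1,2,1,0 for degrees 0…6.
[t⁶] = 1·0 + 1·1 + 1·1 = 2.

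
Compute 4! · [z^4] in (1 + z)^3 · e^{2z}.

The EGF product rule gives c_4 = Σ_{k_1+k_2=4} C(4; k_1,k_2) · ∏ g_i(k_i), where (1+z)^3 gives the falling factorial (3)_k; e^{2z} gives (2)^k.
g_1(k) for k = 0…4: 1, 3, 6, 6, 0.
g_2(k) for k = 0…4: 1, 2, 4, 8, 16.
c_4 = Σ_k C(4,k)·g_1(k)·g_2(4−k) = 1·1·16 + 4·3·8 + 6·6·4 + 4·6·2 = 16 + 96 + 144 + 48 = 304.

304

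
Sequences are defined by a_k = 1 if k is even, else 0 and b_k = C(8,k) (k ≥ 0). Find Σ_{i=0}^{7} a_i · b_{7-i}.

This is [x^7] in the product of the two ordinary generating functions.
Σ = 1·8 + 0·28 + 1·56 + 0·70 + 1·56 + 0·28 + 1·8 + 0·1 = 128.

128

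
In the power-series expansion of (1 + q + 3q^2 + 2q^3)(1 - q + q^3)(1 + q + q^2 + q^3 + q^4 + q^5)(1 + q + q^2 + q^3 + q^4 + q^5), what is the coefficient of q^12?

21

(1 + q + 3q^2 + 2q^3) has coefficients 1,1,3,2 for degrees 0…3.
(1 - q + q^3) has coefficients 1,-1,0,1,0,0,0,0,0,0,0,0,0 for degrees 0…12.
Multiplying by (1 + q + q^2 + q^3 + q^4 + q^5) gives running coefficients 1,0,0,1,1,1,0,1,1,0,0,0,0 for degrees 0…12.
Finally multiplying by (1 + q + q^2 + q^3 + q^4 + q^5), the product of all factors after the first has coefficients 1,1,1,2,3,4,3,4,5,4,3,2,2 for degrees 0…12.
[q^12] = 1·2 + 1·2 + 3·3 + 2·4 = 21.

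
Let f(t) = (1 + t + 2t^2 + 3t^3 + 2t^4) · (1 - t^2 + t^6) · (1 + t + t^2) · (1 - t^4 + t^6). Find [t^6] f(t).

-6

(1 + t + 2t^2 + 3t^3 + 2t^4) has coefficients 1,1,2,3,2 for degrees 0…4.
(1 - t^2 + t^6) has coefficients 1,0,-1,0,0,0,1 for degrees 0…6.
Multiplying by (1 + t + t^2) gives running coefficients 1,1,0,-1,-1,0,1 for degrees 0…6.
Finally multiplying by (1 - t^4 + t^6), the product of all factors after the first has coefficients 1,1,0,-1,-2,-1,2 for degrees 0…6.
[t^6] = 1·2 + 1·(-1) + 2·(-2) + 3·(-1) + 2·0 = -6.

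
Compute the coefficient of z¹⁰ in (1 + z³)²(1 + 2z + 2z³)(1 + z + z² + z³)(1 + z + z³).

(1 + z³)² has coefficients 1,0,0,2,0,0,1 for degrees 0…6.
(1 + 2z + 2z³) has coefficients 1,2,0,2,0,0,0,0,0,0,0 for degrees 0…10.
Multiplying by (1 + z + z² + z³) gives running coefficients 1,3,3,5,4,2,2,0,0,0,0 for degrees 0…10.
Finally multiplying by (1 + z + z³), the product of all factors after the first has coefficients 1,4,6,9,12,9,9,6,2,2,0 for degrees 0…10.
[z¹⁰] = 1·0 + 2·6 + 1·12 = 24.

24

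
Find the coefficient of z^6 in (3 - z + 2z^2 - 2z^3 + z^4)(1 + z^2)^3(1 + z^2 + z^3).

23

(3 - z + 2z^2 - 2z^3 + z^4) has coefficients 3,-1,2,-2,1 for degrees 0…4.
(1 + z^2)^3 has coefficients 1,0,3,0,3,0,1 for degrees 0…6.
Finally multiplying by (1 + z^2 + z^3), the product of all factors after the first has coefficients 1,0,4,1,6,3,4 for degrees 0…6.
[z^6] = 3·4 − 1·3 + 2·6 − 2·1 + 1·4 = 23.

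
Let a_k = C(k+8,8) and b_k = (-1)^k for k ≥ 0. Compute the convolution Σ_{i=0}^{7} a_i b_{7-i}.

4352

This is [x^7] in the product of the two ordinary generating functions.
Σ = 1·(-1) + 9·1 + 45·(-1) + 165·1 + 495·(-1) + 1287·1 + 3003·(-1) + 6435·1 = 4352.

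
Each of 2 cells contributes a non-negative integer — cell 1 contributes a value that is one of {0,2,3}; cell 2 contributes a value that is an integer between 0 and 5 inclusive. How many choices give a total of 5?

3

The generating function for the choices is (1 + y^2 + y^3)·(1 + y + y^2 + y^3 + y^4 + y^5); the count is [y^5].
(1 + y^2 + y^3) has coefficients 1,0,1,1 for degrees 0…3.
(1 + y + y^2 + y^3 + y^4 + y^5) has coefficients 1,1,1,1,1,1 for degrees 0…5.
[y^5] = 1·1 + 1·1 + 1·1 = 3.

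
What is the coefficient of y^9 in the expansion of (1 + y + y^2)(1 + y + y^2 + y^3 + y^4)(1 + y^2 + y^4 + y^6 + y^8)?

(1 + y + y^2) has coefficients 1,1,1 for degrees 0…2.
(1 + y + y^2 + y^3 + y^4) has coefficients 1,1,1,1,1,0,0,0,0,0 for degrees 0…9.
Finally multiplying by (1 + y^2 + y^4 + y^6 + y^8), the product of all factors after the first has coefficients 1,1,2,2,3,2,3,2,3,2 for degrees 0…9.
[y^9] = 1·2 + 1·3 + 1·2 = 7.

7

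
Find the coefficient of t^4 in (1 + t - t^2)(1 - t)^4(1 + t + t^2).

(1 + t - t^2) has coefficients 1,1,-1 for degrees 0…2.
(1 - t)^4 has coefficients 1,-4,6,-4,1 for degrees 0…4.
Finally multiplying by (1 + t + t^2), the product of all factors after the first has coefficients 1,-3,3,-2,3 for degrees 0…4.
[t^4] = 1·3 + 1·(-2) − 1·3 = -2.

-2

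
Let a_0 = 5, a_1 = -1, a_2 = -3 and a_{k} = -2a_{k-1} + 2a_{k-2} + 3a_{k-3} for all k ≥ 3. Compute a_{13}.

100415

The ordinary generating function has denominator 1 + 2x - 2x^2 - 3x^3.
Iterating the recurrence: a_0,…,a_{13} = 5, -1, -3, 19, -47, 123, -283, 671, -1539, 3571, -8207, 18939, -43579, 100415.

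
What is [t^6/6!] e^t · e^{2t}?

729

The EGF product rule gives c_6 = Σ_{k_1+k_2=6} C(6; k_1,k_2) · ∏ g_i(k_i), where e^t gives (1)^k; e^{2t} gives (2)^k.
g_1(k) for k = 0…6: 1, 1, 1, 1, 1, 1, 1.
g_2(k) for k = 0…6: 1, 2, 4, 8, 16, 32, 64.
c_6 = Σ_k C(6,k)·g_1(k)·g_2(6−k) = 1·1·64 + 6·1·32 + 15·1·16 + 20·1·8 + 15·1·4 + 6·1·2 + 1·1·1 = 64 + 192 + 240 + 160 + 60 + 12 + 1 = 729.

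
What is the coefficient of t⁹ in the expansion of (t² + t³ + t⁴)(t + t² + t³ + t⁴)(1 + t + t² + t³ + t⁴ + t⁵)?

11

(t² + t³ + t⁴) has coefficients 0,0,1,1,1 for degrees 0…4.
(t + t² + t³ + t⁴) has coefficients 0,1,1,1,1,0,0,0,0,0 for degrees 0…9.
Finally multiplying by (1 + t + t² + t³ + t⁴ + t⁵), the product of all factors after the first has coefficients 0,1,2,3,4,4,4,3,2,1 for degrees 0…9.
[t⁹] = 1·3 + 1·4 + 1·4 = 11.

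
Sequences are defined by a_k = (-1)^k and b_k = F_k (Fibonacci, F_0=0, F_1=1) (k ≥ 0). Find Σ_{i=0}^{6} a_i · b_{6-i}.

4

Write out a_i and b_{6-i} for i = 0,…,6 and sum the products.
Σ = 1·8 − 1·5 + 1·3 − 1·2 + 1·1 − 1·1 + 1·0 = 4.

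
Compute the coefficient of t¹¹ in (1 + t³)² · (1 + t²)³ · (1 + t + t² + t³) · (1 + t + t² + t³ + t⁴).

(1 + t³)² has coefficients 1,0,0,2,0,0,1 for degrees 0…6.
(1 + t²)³ has coefficients 1,0,3,0,3,0,1,0,0,0,0,0 for degrees 0…11.
Multiplying by (1 + t + t² + t³) gives running coefficients 1,1,4,4,6,6,4,4,1,1,0,0 for degrees 0…11.
Finally multiplying by (1 + t + t² + t³ + t⁴), the product of all factors after the first has coefficients 1,2,6,10,16,21,24,24,21,16,10,6 for degrees 0…11.
[t¹¹] = 1·6 + 2·21 + 1·21 = 69.

69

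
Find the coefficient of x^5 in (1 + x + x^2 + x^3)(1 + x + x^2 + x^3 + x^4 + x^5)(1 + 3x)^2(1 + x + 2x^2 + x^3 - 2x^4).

207

(1 + x + x^2 + x^3) has coefficients 1,1,1,1 for degrees 0…3.
(1 + x + x^2 + x^3 + x^4 + x^5) has coefficients 1,1,1,1,1,1 for degrees 0…5.
Multiplying by (1 + 3x)^2 gives running coefficients 1,7,16,16,16,16 for degrees 0…5.
Finally multiplying by (1 + x + 2x^2 + x^3 - 2x^4), the product of all factors after the first has coefficients 1,8,25,47,69,66 for degrees 0…5.
[x^5] = 1·66 + 1·69 + 1·47 + 1·25 = 207.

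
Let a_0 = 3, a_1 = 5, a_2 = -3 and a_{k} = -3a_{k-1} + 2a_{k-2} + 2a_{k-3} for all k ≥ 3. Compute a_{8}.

The ordinary generating function has denominator 1 + 3z - 2z^2 - 2z^3.
Iterating the recurrence: a_0,…,a_{8} = 3, 5, -3, 25, -71, 257, -863, 2961, -10095.

-10095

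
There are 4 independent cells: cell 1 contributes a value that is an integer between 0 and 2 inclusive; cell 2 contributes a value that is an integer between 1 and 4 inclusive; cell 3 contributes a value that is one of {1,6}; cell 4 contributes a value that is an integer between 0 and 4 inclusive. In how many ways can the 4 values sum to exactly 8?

12

The generating function for the choices is (1 + q + q²)·(q + q² + q³ + q⁴)·(q + q⁶)·(1 + q + q² + q³ + q⁴); the count is [q⁸].
(1 + q + q²) has coefficients 1,1,1 for degrees 0…2.
(q + q² + q³ + q⁴) has coefficients 0,1,1,1,1,0,0,0,0 for degrees 0…8.
Multiplying by (q + q⁶) gives running coefficients 0,0,1,1,1,1,0,1,1 for degrees 0…8.
Finally multiplying by (1 + q + q² + q³ + q⁴), the product of all factors after the first has coefficients 0,0,1,2,3,4,4,4,4 for degrees 0…8.
[q⁸] = 1·4 + 1·4 + 1·4 = 12.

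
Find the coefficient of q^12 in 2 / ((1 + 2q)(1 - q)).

Partial fractions give a closed form: a_n = (4/3)·(-2)^n + (2/3)·1^n.
At n = 12: a_12 = 5462.

5462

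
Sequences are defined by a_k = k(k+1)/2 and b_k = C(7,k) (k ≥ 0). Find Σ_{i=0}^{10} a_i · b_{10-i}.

The convolution is the t^10 coefficient of A(t)B(t).
Σ = 0·0 + 1·0 + 3·0 + 6·1 + 10·7 + 15·21 + 21·35 + 28·35 + 36·21 + 45·7 + 55·1 = 3232.

3232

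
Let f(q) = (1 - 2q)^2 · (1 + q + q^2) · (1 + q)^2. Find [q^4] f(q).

5

(1 - 2q)^2 has coefficients 1,-4,4 for degrees 0…2.
(1 + q + q^2) has coefficients 1,1,1,0,0 for degrees 0…4.
Finally multiplying by (1 + q)^2, the product of all factors after the first has coefficients 1,3,4,3,1 for degrees 0…4.
[q^4] = 1·1 − 4·3 + 4·4 = 5.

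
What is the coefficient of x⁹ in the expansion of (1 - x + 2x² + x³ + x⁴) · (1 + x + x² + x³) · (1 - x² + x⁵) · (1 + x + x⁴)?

(1 - x + 2x² + x³ + x⁴) has coefficients 1,-1,2,1,1 for degrees 0…4.
(1 + x + x² + x³) has coefficients 1,1,1,1,0,0,0,0,0,0 for degrees 0…9.
Multiplying by (1 - x² + x⁵) gives running coefficients 1,1,0,0,-1,0,1,1,1,0 for degrees 0…9.
Finally multiplying by (1 + x + x⁴), the product of all factors after the first has coefficients 1,2,1,0,0,0,1,2,1,1 for degrees 0…9.
[x⁹] = 1·1 − 1·1 + 2·2 + 1·1 + 1·0 = 5.

5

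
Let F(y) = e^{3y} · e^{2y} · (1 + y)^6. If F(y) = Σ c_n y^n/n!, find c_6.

866695

The EGF product rule gives c_6 = Σ_{k_1+k_2+k_3=6} C(6; k_1,k_2,k_3) · ∏ g_i(k_i), where e^{3y} gives (3)^k; e^{2y} gives (2)^k; (1+y)^6 gives the falling factorial (6)_k.
g_1(k) for k = 0…6: 1, 3, 9, 27, 81, 243, 729.
g_2(k) for k = 0…6: 1, 2, 4, 8, 16, 32, 64.
g_3(k) for k = 0…6: 1, 6, 30, 120, 360, 720, 720.
First combine the last two factors: h(k) = Σ_j C(k,j)·g_2(j)·g_3(k−j) for k = 0…6: 1, 8, 58, 380, 2248, 12032, 58576.
c_6 = Σ_k C(6,k)·g_1(k)·h(6−k) = 1·1·58576 + 6·3·12032 + 15·9·2248 + 20·27·380 + 15·81·58 + 6·243·8 + 1·729·1 = 58576 + 216576 + 303480 + 205200 + 70470 + 11664 + 729 = 866695.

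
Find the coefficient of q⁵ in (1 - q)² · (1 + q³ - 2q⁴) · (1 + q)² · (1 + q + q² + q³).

-4

(1 - q)² has coefficients 1,-2,1 for degrees 0…2.
(1 + q³ - 2q⁴) has coefficients 1,0,0,1,-2,0 for degrees 0…5.
Multiplying by (1 + q)² gives running coefficients 1,2,1,1,0,-3 for degrees 0…5.
Finally multiplying by (1 + q + q² + q³), the product of all factors after the first has coefficients 1,3,4,5,4,-1 for degrees 0…5.
[q⁵] = 1·(-1) − 2·4 + 1·5 = -4.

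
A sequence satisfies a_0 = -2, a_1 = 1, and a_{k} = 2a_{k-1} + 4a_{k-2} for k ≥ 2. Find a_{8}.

The ordinary generating function has denominator 1 - 2t - 4t^2.
Iterating the recurrence: a_0,…,a_{8} = -2, 1, -6, -8, -40, -112, -384, -1216, -3968.

-3968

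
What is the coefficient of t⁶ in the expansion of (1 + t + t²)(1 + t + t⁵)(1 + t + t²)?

2

(1 + t + t²) has coefficients 1,1,1 for degrees 0…2.
(1 + t + t⁵) has coefficients 1,1,0,0,0,1,0 for degrees 0…6.
Finally multiplying by (1 + t + t²), the product of all factors after the first has coefficients 1,2,2,1,0,1,1 for degrees 0…6.
[t⁶] = 1·1 + 1·1 + 1·0 = 2.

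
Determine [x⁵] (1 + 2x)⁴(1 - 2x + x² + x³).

24

(1 + 2x)⁴ has coefficients 1,8,24,32,16 for degrees 0…4.
(1 - 2x + x² + x³) has coefficients 1,-2,1,1,0,0 for degrees 0…5.
[x⁵] = 1·0 + 8·0 + 24·1 + 32·1 + 16·(-2) = 24.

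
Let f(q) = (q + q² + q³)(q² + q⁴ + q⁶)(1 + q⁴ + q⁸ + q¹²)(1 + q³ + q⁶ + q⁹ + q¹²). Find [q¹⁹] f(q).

(q + q² + q³) has coefficients 0,1,1,1 for degrees 0…3.
(q² + q⁴ + q⁶) has coefficients 0,0,1,0,1,0,1,0,0,0,0,0,0,0,0,0,0,0,0,0 for degrees 0…19.
Multiplying by (1 + q⁴ + q⁸ + q¹²) gives running coefficients 0,0,1,0,1,0,2,0,1,0,2,0,1,0,2,0,1,0,1,0 for degrees 0…19.
Finally multiplying by (1 + q³ + q⁶ + q⁹ + q¹²), the product of all factors after the first has coefficients 0,0,1,0,1,1,2,1,2,2,3,2,3,3,4,3,4,3,4,3 for degrees 0…19.
[q¹⁹] = 1·4 + 1·3 + 1·4 = 11.

11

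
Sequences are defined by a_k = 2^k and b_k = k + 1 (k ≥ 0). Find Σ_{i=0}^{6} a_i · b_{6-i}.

Write out a_i and b_{6-i} for i = 0,…,6 and sum the products.
Σ = 1·7 + 2·6 + 4·5 + 8·4 + 16·3 + 32·2 + 64·1 = 247.

247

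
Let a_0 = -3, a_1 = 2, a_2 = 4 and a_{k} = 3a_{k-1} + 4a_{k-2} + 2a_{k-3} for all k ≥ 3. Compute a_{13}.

The ordinary generating function has denominator 1 - 3x - 4x^2 - 2x^3.
Iterating the recurrence: a_0,…,a_{13} = -3, 2, 4, 14, 62, 250, 1026, 4202, 17210, 70490, 288714, 1182522, 4843402, 19837722.

19837722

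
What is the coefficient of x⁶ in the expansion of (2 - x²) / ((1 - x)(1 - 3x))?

The denominator gives the recurrence a_n = 4a_(n−1) − 3a_(n−2) for n ≥ 3; the numerator fixes a_0 = 2, a_1 = 8, a_2 = 25.
Iterating: 2, 8, 25, 76, 229, 688, 2065, so a_6 = 2065.

2065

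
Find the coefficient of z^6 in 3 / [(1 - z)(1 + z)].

Partial fractions give a closed form: a_n = (3/2)·1^n + (3/2)·(-1)^n.
At n = 6: a_6 = 3.

3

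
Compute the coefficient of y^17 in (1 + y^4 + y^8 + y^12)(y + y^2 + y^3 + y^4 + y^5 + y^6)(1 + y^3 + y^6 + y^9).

(1 + y^4 + y^8 + y^12) has coefficients 1,0,0,0,1,0,0,0,1,0,0,0,1 for degrees 0…12.
(y + y^2 + y^3 + y^4 + y^5 + y^6) has coefficients 0,1,1,1,1,1,1,0,0,0,0,0,0,0,0,0,0,0 for degrees 0…17.
Finally multiplying by (1 + y^3 + y^6 + y^9), the product of all factors after the first has coefficients 0,1,1,1,2,2,2,2,2,2,2,2,2,1,1,1,0,0 for degrees 0…17.
[y^17] = 1·0 + 1·1 + 1·2 + 1·2 = 5.

5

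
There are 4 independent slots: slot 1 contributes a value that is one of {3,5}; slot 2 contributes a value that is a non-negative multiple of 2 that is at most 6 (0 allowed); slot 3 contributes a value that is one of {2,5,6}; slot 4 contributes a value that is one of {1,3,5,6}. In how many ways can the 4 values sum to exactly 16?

11

The generating function for the choices is (t^3 + t^5)·(1 + t^2 + t^4 + t^6)·(t^2 + t^5 + t^6)·(t + t^3 + t^5 + t^6); the count is [t^16].
(t^3 + t^5) has coefficients 0,0,0,1,0,1 for degrees 0…5.
(1 + t^2 + t^4 + t^6) has coefficients 1,0,1,0,1,0,1,0,0,0,0,0,0,0,0,0,0 for degrees 0…16.
Multiplying by (t^2 + t^5 + t^6) gives running coefficients 0,0,1,0,1,1,2,1,2,1,1,1,1,0,0,0,0 for degrees 0…16.
Finally multiplying by (t + t^3 + t^5 + t^6), the product of all factors after the first has coefficients 0,0,0,1,0,2,1,4,3,5,4,6,5,5,4,3,2 for degrees 0…16.
[t^16] = 1·5 + 1·6 = 11.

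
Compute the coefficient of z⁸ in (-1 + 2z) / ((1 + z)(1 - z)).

Partial fractions give a closed form: a_n = (-3/2)·(-1)^n + (1/2)·1^n.
At n = 8: a_8 = -1.

-1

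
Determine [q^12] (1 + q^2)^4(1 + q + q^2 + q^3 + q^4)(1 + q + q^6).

16

(1 + q^2)^4 has coefficients 1,0,4,0,6,0,4,0,1 for degrees 0…8.
(1 + q + q^2 + q^3 + q^4) has coefficients 1,1,1,1,1,0,0,0,0,0,0,0,0 for degrees 0…12.
Finally multiplying by (1 + q + q^6), the product of all factors after the first has coefficients 1,2,2,2,2,1,1,1,1,1,1,0,0 for degrees 0…12.
[q^12] = 1·0 + 4·1 + 6·1 + 4·1 + 1·2 = 16.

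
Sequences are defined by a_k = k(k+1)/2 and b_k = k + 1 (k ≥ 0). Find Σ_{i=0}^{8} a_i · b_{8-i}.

330

The convolution is the t^8 coefficient of A(t)B(t).
Σ = 0·9 + 1·8 + 3·7 + 6·6 + 10·5 + 15·4 + 21·3 + 28·2 + 36·1 = 330.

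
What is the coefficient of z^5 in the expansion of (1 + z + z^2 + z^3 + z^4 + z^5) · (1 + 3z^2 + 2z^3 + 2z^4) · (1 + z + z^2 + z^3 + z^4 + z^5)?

28

(1 + z + z^2 + z^3 + z^4 + z^5) has coefficients 1,1,1,1,1,1 for degrees 0…5.
(1 + 3z^2 + 2z^3 + 2z^4) has coefficients 1,0,3,2,2,0 for degrees 0…5.
Finally multiplying by (1 + z + z^2 + z^3 + z^4 + z^5), the product of all factors after the first has coefficients 1,1,4,6,8,8 for degrees 0…5.
[z^5] = 1·8 + 1·8 + 1·6 + 1·4 + 1·1 + 1·1 = 28.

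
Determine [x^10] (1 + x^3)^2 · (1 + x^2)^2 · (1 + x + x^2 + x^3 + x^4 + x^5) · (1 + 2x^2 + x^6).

40

(1 + x^3)^2 has coefficients 1,0,0,2,0,0,1 for degrees 0…6.
(1 + x^2)^2 has coefficients 1,0,2,0,1,0,0,0,0,0,0 for degrees 0…10.
Multiplying by (1 + x + x^2 + x^3 + x^4 + x^5) gives running coefficients 1,1,3,3,4,4,3,3,1,1,0 for degrees 0…10.
Finally multiplying by (1 + 2x^2 + x^6), the product of all factors after the first has coefficients 1,1,5,5,10,10,12,12,10,10,6 for degrees 0…10.
[x^10] = 1·6 + 2·12 + 1·10 = 40.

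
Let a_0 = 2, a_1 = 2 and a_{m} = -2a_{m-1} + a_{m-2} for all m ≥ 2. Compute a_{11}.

The ordinary generating function has denominator 1 + 2t - t^2.
Iterating the recurrence: a_0,…,a_{11} = 2, 2, -2, 6, -14, 34, -82, 198, -478, 1154, -2786, 6726.

6726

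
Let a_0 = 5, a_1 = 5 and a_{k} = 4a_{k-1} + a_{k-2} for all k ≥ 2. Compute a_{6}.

7985

The ordinary generating function has denominator 1 - 4y - y^2.
Iterating the recurrence: a_0,…,a_{6} = 5, 5, 25, 105, 445, 1885, 7985.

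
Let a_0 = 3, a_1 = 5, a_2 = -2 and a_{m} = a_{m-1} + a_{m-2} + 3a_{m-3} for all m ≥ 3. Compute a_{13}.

17587

The ordinary generating function has denominator 1 - y - y^2 - 3y^3.
Iterating the recurrence: a_0,…,a_{13} = 3, 5, -2, 12, 25, 31, 92, 198, 383, 857, 1834, 3840, 8245, 17587.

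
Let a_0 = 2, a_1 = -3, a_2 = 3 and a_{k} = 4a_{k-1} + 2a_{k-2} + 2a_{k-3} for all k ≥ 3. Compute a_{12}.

7366400

The ordinary generating function has denominator 1 - 4t - 2t^2 - 2t^3.
Iterating the recurrence: a_0,…,a_{12} = 2, -3, 3, 10, 40, 186, 844, 3828, 17372, 78832, 357728, 1623320, 7366400.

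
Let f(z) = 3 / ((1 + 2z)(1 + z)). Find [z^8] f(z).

Partial fractions give a closed form: a_n = (6)·(-2)^n + (-3)·(-1)^n.
At n = 8: a_8 = 1533.

1533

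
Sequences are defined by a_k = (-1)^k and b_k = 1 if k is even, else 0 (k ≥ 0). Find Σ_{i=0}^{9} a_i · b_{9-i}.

This is [x^9] in the product of the two ordinary generating functions.
Σ = 1·0 − 1·1 + 1·0 − 1·1 + 1·0 − 1·1 + 1·0 − 1·1 + 1·0 − 1·1 = -5.

-5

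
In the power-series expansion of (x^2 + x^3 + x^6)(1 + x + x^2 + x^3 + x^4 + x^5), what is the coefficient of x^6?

3

(x^2 + x^3 + x^6) has coefficients 0,0,1,1,0,0,1 for degrees 0…6.
(1 + x + x^2 + x^3 + x^4 + x^5) has coefficients 1,1,1,1,1,1,0 for degrees 0…6.
[x^6] = 1·1 + 1·1 + 1·1 = 3.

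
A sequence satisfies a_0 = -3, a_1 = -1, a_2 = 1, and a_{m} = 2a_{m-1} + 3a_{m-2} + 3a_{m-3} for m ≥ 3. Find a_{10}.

-23762

The ordinary generating function has denominator 1 - 2x - 3x^2 - 3x^3.
Iterating the recurrence: a_0,…,a_{10} = -3, -1, 1, -10, -20, -67, -224, -709, -2291, -7381, -23762.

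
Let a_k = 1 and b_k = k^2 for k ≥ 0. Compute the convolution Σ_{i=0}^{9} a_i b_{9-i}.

285

This is [x^9] in the product of the two ordinary generating functions.
Σ = 1·81 + 1·64 + 1·49 + 1·36 + 1·25 + 1·16 + 1·9 + 1·4 + 1·1 + 1·0 = 285.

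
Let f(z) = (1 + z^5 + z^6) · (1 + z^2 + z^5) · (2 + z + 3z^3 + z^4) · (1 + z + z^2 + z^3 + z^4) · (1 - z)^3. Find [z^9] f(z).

-4

(1 + z^5 + z^6) has coefficients 1,0,0,0,0,1,1 for degrees 0…6.
(1 + z^2 + z^5) has coefficients 1,0,1,0,0,1,0,0,0,0 for degrees 0…9.
Multiplying by (2 + z + 3z^3 + z^4) gives running coefficients 2,1,2,4,1,5,2,0,3,1 for degrees 0…9.
Multiplying by (1 + z + z^2 + z^3 + z^4) gives running coefficients 2,3,5,9,10,13,14,12,11,11 for degrees 0…9.
Finally multiplying by (1 - z)^3, the product of all factors after the first has coefficients 2,-3,2,1,-5,5,-4,-1,4,0 for degrees 0…9.
[z^9] = 1·0 + 1·(-5) + 1·1 = -4.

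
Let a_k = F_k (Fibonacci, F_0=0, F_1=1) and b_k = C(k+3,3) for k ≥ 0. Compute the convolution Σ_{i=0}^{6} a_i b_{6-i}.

Write out a_i and b_{6-i} for i = 0,…,6 and sum the products.
Σ = 0·84 + 1·56 + 1·35 + 2·20 + 3·10 + 5·4 + 8·1 = 189.

189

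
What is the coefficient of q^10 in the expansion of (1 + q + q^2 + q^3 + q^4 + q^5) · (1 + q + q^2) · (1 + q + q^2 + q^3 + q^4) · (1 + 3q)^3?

(1 + q + q^2 + q^3 + q^4 + q^5) has coefficients 1,1,1,1,1,1 for degrees 0…5.
(1 + q + q^2) has coefficients 1,1,1,0,0,0,0,0,0,0,0 for degrees 0…10.
Multiplying by (1 + q + q^2 + q^3 + q^4) gives running coefficients 1,2,3,3,3,2,1,0,0,0,0 for degrees 0…10.
Finally multiplying by (1 + 3q)^3, the product of all factors after the first has coefficients 1,11,48,111,165,191,181,144,81,27,0 for degrees 0…10.
[q^10] = 1·0 + 1·27 + 1·81 + 1·144 + 1·181 + 1·191 = 624.

624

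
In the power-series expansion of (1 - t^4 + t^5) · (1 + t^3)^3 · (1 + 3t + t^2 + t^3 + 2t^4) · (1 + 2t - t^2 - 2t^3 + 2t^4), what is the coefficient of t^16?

45

(1 - t^4 + t^5) has coefficients 1,0,0,0,-1,1 for degrees 0…5.
(1 + t^3)^3 has coefficients 1,0,0,3,0,0,3,0,0,1,0,0,0,0,0,0,0 for degrees 0…16.
Multiplying by (1 + 3t + t^2 + t^3 + 2t^4) gives running coefficients 1,3,1,4,11,3,6,15,3,4,9,1,1,2,0,0,0 for degrees 0…16.
Finally multiplying by (1 + 2t - t^2 - 2t^3 + 2t^4), the product of all factors after the first has coefficients 1,5,6,1,14,25,-5,10,43,-11,-4,39,-8,-7,19,-2,-2 for degrees 0…16.
[t^16] = 1·(-2) − 1·(-8) + 1·39 = 45.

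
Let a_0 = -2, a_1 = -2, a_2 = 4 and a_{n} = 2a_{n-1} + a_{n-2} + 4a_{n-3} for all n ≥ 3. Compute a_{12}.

The ordinary generating function has denominator 1 - 2z - z^2 - 4z^3.
Iterating the recurrence: a_0,…,a_{12} = -2, -2, 4, -2, -8, -2, -20, -74, -176, -506, -1484, -4178, -11864.

-11864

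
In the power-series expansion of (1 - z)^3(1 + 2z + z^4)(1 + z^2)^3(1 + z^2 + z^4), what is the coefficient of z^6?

-15

(1 - z)^3 has coefficients 1,-3,3,-1 for degrees 0…3.
(1 + 2z + z^4) has coefficients 1,2,0,0,1,0,0 for degrees 0…6.
Multiplying by (1 + z^2)^3 gives running coefficients 1,2,3,6,4,6,4 for degrees 0…6.
Finally multiplying by (1 + z^2 + z^4), the product of all factors after the first has coefficients 1,2,4,8,8,14,11 for degrees 0…6.
[z^6] = 1·11 − 3·14 + 3·8 − 1·8 = -15.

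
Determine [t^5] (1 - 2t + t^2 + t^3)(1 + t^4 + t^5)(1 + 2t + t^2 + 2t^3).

4

(1 - 2t + t^2 + t^3) has coefficients 1,-2,1,1 for degrees 0…3.
(1 + t^4 + t^5) has coefficients 1,0,0,0,1,1 for degrees 0…5.
Finally multiplying by (1 + 2t + t^2 + 2t^3), the product of all factors after the first has coefficients 1,2,1,2,1,3 for degrees 0…5.
[t^5] = 1·3 − 2·1 + 1·2 + 1·1 = 4.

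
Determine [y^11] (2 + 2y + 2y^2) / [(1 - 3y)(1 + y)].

383818

The denominator gives the recurrence a_n = 2a_(n−1) + 3a_(n−2) for n ≥ 3; the numerator fixes a_0 = 2, a_1 = 6, a_2 = 20.
Iterating: 2, 6, 20, 58, 176, 526, 1580, 4738, 14216, 42646, 127940, 383818, so a_11 = 383818.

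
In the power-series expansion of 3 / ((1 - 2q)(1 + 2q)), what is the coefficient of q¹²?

Partial fractions give a closed form: a_n = (3/2)·2^n + (3/2)·(-2)^n.
At n = 12: a_12 = 12288.

12288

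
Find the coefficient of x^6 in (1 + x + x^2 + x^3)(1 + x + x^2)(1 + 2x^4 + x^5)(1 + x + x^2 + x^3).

(1 + x + x^2 + x^3) has coefficients 1,1,1,1 for degrees 0…3.
(1 + x + x^2) has coefficients 1,1,1,0,0,0,0 for degrees 0…6.
Multiplying by (1 + 2x^4 + x^5) gives running coefficients 1,1,1,0,2,3,3 for degrees 0…6.
Finally multiplying by (1 + x + x^2 + x^3), the product of all factors after the first has coefficients 1,2,3,3,4,6,8 for degrees 0…6.
[x^6] = 1·8 + 1·6 + 1·4 + 1·3 = 21.

21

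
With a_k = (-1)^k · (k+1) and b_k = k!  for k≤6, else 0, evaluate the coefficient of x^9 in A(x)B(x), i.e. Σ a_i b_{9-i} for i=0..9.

The convolution is the x^9 coefficient of A(x)B(x).
Σ = 1·0 − 2·0 + 3·0 − 4·720 + 5·120 − 6·24 + 7·6 − 8·2 + 9·1 − 10·1 = -2399.

-2399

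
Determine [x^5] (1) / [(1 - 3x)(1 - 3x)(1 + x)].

1139

The denominator gives the recurrence a_n = 5a_(n−1) − 3a_(n−2) − 9a_(n−3) for n ≥ 3; the numerator fixes a_0 = 1, a_1 = 5, a_2 = 22.
Iterating: 1, 5, 22, 86, 319, 1139, so a_5 = 1139.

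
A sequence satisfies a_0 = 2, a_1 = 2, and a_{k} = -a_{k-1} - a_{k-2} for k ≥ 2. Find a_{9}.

2

The ordinary generating function has denominator 1 + y + y^2.
Iterating the recurrence: a_0,…,a_{9} = 2, 2, -4, 2, 2, -4, 2, 2, -4, 2.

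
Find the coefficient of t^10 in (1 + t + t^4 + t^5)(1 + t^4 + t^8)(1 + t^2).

2

(1 + t + t^4 + t^5) has coefficients 1,1,0,0,1,1 for degrees 0…5.
(1 + t^4 + t^8) has coefficients 1,0,0,0,1,0,0,0,1,0,0 for degrees 0…10.
Finally multiplying by (1 + t^2), the product of all factors after the first has coefficients 1,0,1,0,1,0,1,0,1,0,1 for degrees 0…10.
[t^10] = 1·1 + 1·0 + 1·1 + 1·0 = 2.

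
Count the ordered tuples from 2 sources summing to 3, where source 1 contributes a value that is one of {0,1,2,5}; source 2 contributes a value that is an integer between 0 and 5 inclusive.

The generating function for the choices is (1 + z + z² + z⁵)·(1 + z + z² + z³ + z⁴ + z⁵); the count is [z³].
(1 + z + z² + z⁵) has coefficients 1,1,1,0 for degrees 0…3.
(1 + z + z² + z³ + z⁴ + z⁵) has coefficients 1,1,1,1 for degrees 0…3.
[z³] = 1·1 + 1·1 + 1·1 = 3.

3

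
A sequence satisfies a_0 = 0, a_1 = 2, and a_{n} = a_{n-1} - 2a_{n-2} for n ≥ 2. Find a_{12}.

90

The ordinary generating function has denominator 1 - t + 2t^2.
Iterating the recurrence: a_0,…,a_{12} = 0, 2, 2, -2, -6, -2, 10, 14, -6, -34, -22, 46, 90.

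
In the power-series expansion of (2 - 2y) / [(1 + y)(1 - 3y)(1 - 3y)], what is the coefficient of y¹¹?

2258624

The denominator gives the recurrence a_n = 5a_(n−1) − 3a_(n−2) − 9a_(n−3) for n ≥ 3; the numerator fixes a_0 = 2, a_1 = 8, a_2 = 34.
Iterating: 2, 8, 34, 128, 466, 1640, 5650, 19136, 63970, 211592, 693826, 2258624, so a_11 = 2258624.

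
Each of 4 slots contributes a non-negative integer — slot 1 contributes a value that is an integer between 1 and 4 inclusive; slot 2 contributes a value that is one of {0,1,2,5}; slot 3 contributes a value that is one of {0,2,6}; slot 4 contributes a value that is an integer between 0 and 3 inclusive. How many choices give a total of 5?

The generating function for the choices is (z + z² + z³ + z⁴)·(1 + z + z² + z⁵)·(1 + z² + z⁶)·(1 + z + z² + z³); the count is [z⁵].
(z + z² + z³ + z⁴) has coefficients 0,1,1,1,1 for degrees 0…4.
(1 + z + z² + z⁵) has coefficients 1,1,1,0,0,1 for degrees 0…5.
Multiplying by (1 + z² + z⁶) gives running coefficients 1,1,2,1,1,1 for degrees 0…5.
Finally multiplying by (1 + z + z² + z³), the product of all factors after the first has coefficients 1,2,4,5,5,5 for degrees 0…5.
[z⁵] = 1·5 + 1·5 + 1·4 + 1·2 = 16.

16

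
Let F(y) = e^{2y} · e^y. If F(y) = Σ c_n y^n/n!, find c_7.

The EGF product rule gives c_7 = Σ_{k_1+k_2=7} C(7; k_1,k_2) · ∏ g_i(k_i), where e^{2y} gives (2)^k; e^y gives (1)^k.
g_1(k) for k = 0…7: 1, 2, 4, 8, 16, 32, 64, 128.
g_2(k) for k = 0…7: 1, 1, 1, 1, 1, 1, 1, 1.
c_7 = Σ_k C(7,k)·g_1(k)·g_2(7−k) = 1·1·1 + 7·2·1 + 21·4·1 + 35·8·1 + 35·16·1 + 21·32·1 + 7·64·1 + 1·128·1 = 1 + 14 + 84 + 280 + 560 + 672 + 448 + 128 = 2187.

2187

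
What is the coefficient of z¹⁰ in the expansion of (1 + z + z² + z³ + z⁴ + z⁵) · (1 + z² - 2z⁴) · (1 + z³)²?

-2

(1 + z + z² + z³ + z⁴ + z⁵) has coefficients 1,1,1,1,1,1 for degrees 0…5.
(1 + z² - 2z⁴) has coefficients 1,0,1,0,-2,0,0,0,0,0,0 for degrees 0…10.
Finally multiplying by (1 + z³)², the product of all factors after the first has coefficients 1,0,1,2,-2,2,1,-4,1,0,-2 for degrees 0…10.
[z¹⁰] = 1·(-2) + 1·0 + 1·1 + 1·(-4) + 1·1 + 1·2 = -2.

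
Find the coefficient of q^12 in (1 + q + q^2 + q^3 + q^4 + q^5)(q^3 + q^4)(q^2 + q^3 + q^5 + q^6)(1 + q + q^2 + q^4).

(1 + q + q^2 + q^3 + q^4 + q^5) has coefficients 1,1,1,1,1,1 for degrees 0…5.
(q^3 + q^4) has coefficients 0,0,0,1,1,0,0,0,0,0,0,0,0 for degrees 0…12.
Multiplying by (q^2 + q^3 + q^5 + q^6) gives running coefficients 0,0,0,0,0,1,2,1,1,2,1,0,0 for degrees 0…12.
Finally multiplying by (1 + q + q^2 + q^4), the product of all factors after the first has coefficients 0,0,0,0,0,1,3,4,4,5,6,4,2 for degrees 0…12.
[q^12] = 1·2 + 1·4 + 1·6 + 1·5 + 1·4 + 1·4 = 25.

25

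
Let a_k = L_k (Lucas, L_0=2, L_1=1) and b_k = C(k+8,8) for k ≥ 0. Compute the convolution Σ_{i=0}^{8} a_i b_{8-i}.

This is [x^8] in the product of the two ordinary generating functions.
Σ = 2·12870 + 1·6435 + 3·3003 + 4·1287 + 7·495 + 11·165 + 18·45 + 29·9 + 47·1 = 52730.

52730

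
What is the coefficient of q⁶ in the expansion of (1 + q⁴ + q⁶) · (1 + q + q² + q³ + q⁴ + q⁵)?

(1 + q⁴ + q⁶) has coefficients 1,0,0,0,1,0,1 for degrees 0…6.
(1 + q + q² + q³ + q⁴ + q⁵) has coefficients 1,1,1,1,1,1,0 for degrees 0…6.
[q⁶] = 1·0 + 1·1 + 1·1 = 2.

2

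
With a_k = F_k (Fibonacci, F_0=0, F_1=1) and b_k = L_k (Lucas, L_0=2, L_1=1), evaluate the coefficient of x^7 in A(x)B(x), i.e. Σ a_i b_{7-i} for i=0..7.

104

Write out a_i and b_{7-i} for i = 0,…,7 and sum the products.
Σ = 0·29 + 1·18 + 1·11 + 2·7 + 3·4 + 5·3 + 8·1 + 13·2 = 104.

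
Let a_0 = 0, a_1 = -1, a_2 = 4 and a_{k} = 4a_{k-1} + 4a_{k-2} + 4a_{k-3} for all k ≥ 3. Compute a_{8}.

37120

The ordinary generating function has denominator 1 - 4y - 4y^2 - 4y^3.
Iterating the recurrence: a_0,…,a_{8} = 0, -1, 4, 12, 60, 304, 1504, 7472, 37120.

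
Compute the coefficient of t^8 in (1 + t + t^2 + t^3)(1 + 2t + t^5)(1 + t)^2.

4

(1 + t + t^2 + t^3) has coefficients 1,1,1,1 for degrees 0…3.
(1 + 2t + t^5) has coefficients 1,2,0,0,0,1,0,0,0 for degrees 0…8.
Finally multiplying by (1 + t)^2, the product of all factors after the first has coefficients 1,4,5,2,0,1,2,1,0 for degrees 0…8.
[t^8] = 1·0 + 1·1 + 1·2 + 1·1 = 4.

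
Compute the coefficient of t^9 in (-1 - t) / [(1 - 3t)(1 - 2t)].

-77196

Partial fractions give a closed form: a_n = (-4)·3^n + (3)·2^n.
At n = 9: a_9 = -77196.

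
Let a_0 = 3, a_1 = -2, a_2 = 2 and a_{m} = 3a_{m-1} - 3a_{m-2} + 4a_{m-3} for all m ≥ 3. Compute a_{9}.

4008

The ordinary generating function has denominator 1 - 3z + 3z^2 - 4z^3.
Iterating the recurrence: a_0,…,a_{9} = 3, -2, 2, 24, 58, 110, 252, 658, 1658, 4008.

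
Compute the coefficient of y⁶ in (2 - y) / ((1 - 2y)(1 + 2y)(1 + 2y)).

The denominator gives the recurrence a_n = −2a_(n−1) + 4a_(n−2) + 8a_(n−3) for n ≥ 3; the numerator fixes a_0 = 2, a_1 = -5, a_2 = 18.
Iterating: 2, -5, 18, -40, 112, -240, 608, so a_6 = 608.

608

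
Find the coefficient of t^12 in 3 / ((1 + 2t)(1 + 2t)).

The denominator gives the recurrence a_n = −4a_(n−1) − 4a_(n−2) for n ≥ 2; the numerator fixes a_0 = 3, a_1 = -12.
Iterating: 3, -12, 36, -96, 240, -576, 1344, -3072, 6912, -15360, 33792, -73728, 159744, so a_12 = 159744.

159744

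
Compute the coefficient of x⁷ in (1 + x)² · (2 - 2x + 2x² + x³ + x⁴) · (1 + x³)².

12

(1 + x)² has coefficients 1,2,1 for degrees 0…2.
(2 - 2x + 2x² + x³ + x⁴) has coefficients 2,-2,2,1,1,0,0,0 for degrees 0…7.
Finally multiplying by (1 + x³)², the product of all factors after the first has coefficients 2,-2,2,5,-3,4,4,0 for degrees 0…7.
[x⁷] = 1·0 + 2·4 + 1·4 = 12.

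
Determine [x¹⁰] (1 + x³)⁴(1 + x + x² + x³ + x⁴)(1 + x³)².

35

(1 + x³)⁴ has coefficients 1,0,0,4,0,0,6,0,0,4,0 for degrees 0…10.
(1 + x + x² + x³ + x⁴) has coefficients 1,1,1,1,1,0,0,0,0,0,0 for degrees 0…10.
Finally multiplying by (1 + x³)², the product of all factors after the first has coefficients 1,1,1,3,3,2,3,3,1,1,1 for degrees 0…10.
[x¹⁰] = 1·1 + 4·3 + 6·3 + 4·1 = 35.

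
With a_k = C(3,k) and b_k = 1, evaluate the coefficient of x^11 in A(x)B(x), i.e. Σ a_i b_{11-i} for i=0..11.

8

The convolution is the t^11 coefficient of A(t)B(t).
Σ = 1·1 + 3·1 + 3·1 + 1·1 + 0·1 + 0·1 + 0·1 + 0·1 + 0·1 + 0·1 + 0·1 + 0·1 = 8.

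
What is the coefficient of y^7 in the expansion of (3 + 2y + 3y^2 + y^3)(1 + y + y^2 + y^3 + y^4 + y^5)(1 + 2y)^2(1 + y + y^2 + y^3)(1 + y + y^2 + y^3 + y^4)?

1172

(3 + 2y + 3y^2 + y^3) has coefficients 3,2,3,1 for degrees 0…3.
(1 + y + y^2 + y^3 + y^4 + y^5) has coefficients 1,1,1,1,1,1,0,0 for degrees 0…7.
Multiplying by (1 + 2y)^2 gives running coefficients 1,5,9,9,9,9,8,4 for degrees 0…7.
Multiplying by (1 + y + y^2 + y^3) gives running coefficients 1,6,15,24,32,36,35,30 for degrees 0…7.
Finally multiplying by (1 + y + y^2 + y^3 + y^4), the product of all factors after the first has coefficients 1,7,22,46,78,113,142,157 for degrees 0…7.
[y^7] = 3·157 + 2·142 + 3·113 + 1·78 = 1172.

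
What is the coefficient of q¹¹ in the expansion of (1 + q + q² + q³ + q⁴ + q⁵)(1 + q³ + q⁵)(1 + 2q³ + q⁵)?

6

(1 + q + q² + q³ + q⁴ + q⁵) has coefficients 1,1,1,1,1,1 for degrees 0…5.
(1 + q³ + q⁵) has coefficients 1,0,0,1,0,1,0,0,0,0,0,0 for degrees 0…11.
Finally multiplying by (1 + 2q³ + q⁵), the product of all factors after the first has coefficients 1,0,0,3,0,2,2,0,3,0,1,0 for degrees 0…11.
[q¹¹] = 1·0 + 1·1 + 1·0 + 1·3 + 1·0 + 1·2 = 6.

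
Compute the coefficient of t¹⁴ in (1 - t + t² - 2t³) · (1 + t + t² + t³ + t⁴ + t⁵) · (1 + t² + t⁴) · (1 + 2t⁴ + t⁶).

-13

(1 - t + t² - 2t³) has coefficients 1,-1,1,-2 for degrees 0…3.
(1 + t + t² + t³ + t⁴ + t⁵) has coefficients 1,1,1,1,1,1,0,0,0,0,0,0,0,0,0 for degrees 0…14.
Multiplying by (1 + t² + t⁴) gives running coefficients 1,1,2,2,3,3,2,2,1,1,0,0,0,0,0 for degrees 0…14.
Finally multiplying by (1 + 2t⁴ + t⁶), the product of all factors after the first has coefficients 1,1,2,2,5,5,7,7,9,9,7,7,4,4,1 for degrees 0…14.
[t¹⁴] = 1·1 − 1·4 + 1·4 − 2·7 = -13.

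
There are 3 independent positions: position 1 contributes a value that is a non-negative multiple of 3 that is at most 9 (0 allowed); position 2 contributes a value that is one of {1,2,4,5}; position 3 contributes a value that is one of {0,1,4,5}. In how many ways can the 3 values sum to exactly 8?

6

The generating function for the choices is (1 + z^3 + z^6 + z^9)·(z + z^2 + z^4 + z^5)·(1 + z + z^4 + z^5); the count is [z^8].
(1 + z^3 + z^6 + z^9) has coefficients 1,0,0,1,0,0,1,0,0 for degrees 0…8.
(z + z^2 + z^4 + z^5) has coefficients 0,1,1,0,1,1,0,0,0 for degrees 0…8.
Finally multiplying by (1 + z + z^4 + z^5), the product of all factors after the first has coefficients 0,1,2,1,1,3,3,1,1 for degrees 0…8.
[z^8] = 1·1 + 1·3 + 1·2 = 6.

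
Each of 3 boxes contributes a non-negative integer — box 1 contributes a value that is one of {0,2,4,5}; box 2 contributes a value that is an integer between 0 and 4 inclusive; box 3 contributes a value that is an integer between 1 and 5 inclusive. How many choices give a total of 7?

The generating function for the choices is (1 + q^2 + q^4 + q^5)·(1 + q + q^2 + q^3 + q^4)·(q + q^2 + q^3 + q^4 + q^5); the count is [q^7].
(1 + q^2 + q^4 + q^5) has coefficients 1,0,1,0,1,1 for degrees 0…5.
(1 + q + q^2 + q^3 + q^4) has coefficients 1,1,1,1,1,0,0,0 for degrees 0…7.
Finally multiplying by (q + q^2 + q^3 + q^4 + q^5), the product of all factors after the first has coefficients 0,1,2,3,4,5,4,3 for degrees 0…7.
[q^7] = 1·3 + 1·5 + 1·3 + 1·2 = 13.

13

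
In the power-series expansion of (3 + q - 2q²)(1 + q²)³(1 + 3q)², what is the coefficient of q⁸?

(3 + q - 2q²) has coefficients 3,1,-2 for degrees 0…2.
(1 + q²)³ has coefficients 1,0,3,0,3,0,1,0,0 for degrees 0…8.
Finally multiplying by (1 + 3q)², the product of all factors after the first has coefficients 1,6,12,18,30,18,28,6,9 for degrees 0…8.
[q⁸] = 3·9 + 1·6 − 2·28 = -23.

-23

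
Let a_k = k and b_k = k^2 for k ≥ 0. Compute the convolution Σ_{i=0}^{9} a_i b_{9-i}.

540

This is [x^9] in the product of the two ordinary generating functions.
Σ = 0·81 + 1·64 + 2·49 + 3·36 + 4·25 + 5·16 + 6·9 + 7·4 + 8·1 + 9·0 = 540.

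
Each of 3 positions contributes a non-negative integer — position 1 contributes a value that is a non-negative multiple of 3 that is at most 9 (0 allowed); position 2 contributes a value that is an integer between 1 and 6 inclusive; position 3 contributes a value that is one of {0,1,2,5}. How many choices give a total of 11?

The generating function for the choices is (1 + t³ + t⁶ + t⁹)·(t + t² + t³ + t⁴ + t⁵ + t⁶)·(1 + t + t² + t⁵); the count is [t¹¹].
(1 + t³ + t⁶ + t⁹) has coefficients 1,0,0,1,0,0,1,0,0,1 for degrees 0…9.
(t + t² + t³ + t⁴ + t⁵ + t⁶) has coefficients 0,1,1,1,1,1,1,0,0,0,0,0 for degrees 0…11.
Finally multiplying by (1 + t + t² + t⁵), the product of all factors after the first has coefficients 0,1,2,3,3,3,4,3,2,1,1,1 for degrees 0…11.
[t¹¹] = 1·1 + 1·2 + 1·3 + 1·2 = 8.

8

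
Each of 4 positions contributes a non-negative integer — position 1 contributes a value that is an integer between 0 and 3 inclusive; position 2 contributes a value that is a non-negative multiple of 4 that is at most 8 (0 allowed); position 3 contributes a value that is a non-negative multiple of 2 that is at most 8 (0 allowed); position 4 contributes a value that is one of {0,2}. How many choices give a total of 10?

The generating function for the choices is (1 + z + z^2 + z^3)·(1 + z^4 + z^8)·(1 + z^2 + z^4 + z^6 + z^8)·(1 + z^2); the count is [z^10].
(1 + z + z^2 + z^3) has coefficients 1,1,1,1 for degrees 0…3.
(1 + z^4 + z^8) has coefficients 1,0,0,0,1,0,0,0,1,0,0 for degrees 0…10.
Multiplying by (1 + z^2 + z^4 + z^6 + z^8) gives running coefficients 1,0,1,0,2,0,2,0,3,0,2 for degrees 0…10.
Finally multiplying by (1 + z^2), the product of all factors after the first has coefficients 1,0,2,0,3,0,4,0,5,0,5 for degrees 0…10.
[z^10] = 1·5 + 1·0 + 1·5 + 1·0 = 10.

10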